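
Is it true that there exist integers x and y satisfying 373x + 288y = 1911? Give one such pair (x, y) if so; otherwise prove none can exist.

373 and 288 are coprime, so 373x + 288y ranges over all of ℤ.
Dividing repeatedly: 373 = 1·288 + 85, 288 = 3·85 + 33, 85 = 2·33 + 19, 33 = 1·19 + 14, 19 = 1·14 + 5, 14 = 2·5 + 4, 5 = 1·4 + 1, 4 = 4·1 + 0.
Back-substituting, 1 = 5 − 1·4 = 5 − (14 − 2·5) = −14 + 3·5 = −14 + 3·(19 − 1·14) = 3·19 − 4·14 = 3·19 − 4·(33 − 1·19) = −4·33 + 7·19 = −4·33 + 7·(85 − 2·33) = 7·85 − 18·33 = 7·85 − 18·(288 − 3·85) = −18·288 + 61·85 = −18·288 + 61·(373 − 1·288) = 61·373 − 79·288; that is, 373·61 + 288·(-79) = 1.
Scaling by 1911 gives the particular solution (x, y) = (116571, -150969).
Shifting by a multiple of (288, −373) keeps it a solution: x = 116571 − 404·288 = 219, y = -150969 + 404·373 = -277.
Indeed 373·219 + 288·(-277) = 81687 − 79776 = 1911.

x = 219, y = -277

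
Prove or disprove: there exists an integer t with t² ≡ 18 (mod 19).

Squares mod 19 repeat after t = 9 (as (−t)² = t²); for t = 0..9 they are 0, 1, 4, 9, 16, 6, 17, 11, 7, 5.
So the quadratic residues mod 19 are {0, 1, 4, 5, 6, 7, 9, 11, 16, 17}, and 18 is not among them.
Therefore t² ≡ 18 (mod 19) has no solution.

There is no such integer.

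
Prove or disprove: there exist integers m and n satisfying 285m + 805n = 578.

There are no such integers.

Both 285 and 805 are divisible by gcd(285, 805) = 5, hence so is any combination 285m + 805n.
But 578 = 5·115 + 3, so 5 ∤ 578.
Therefore 285m + 805n = 578 has no solution in integers.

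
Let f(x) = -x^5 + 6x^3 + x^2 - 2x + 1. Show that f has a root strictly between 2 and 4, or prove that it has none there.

Such a root exists.

f(2) = 17 and f(4) = -631, which have opposite signs.
Since f is a polynomial it is continuous on [2, 4].
By the Intermediate Value Theorem f must vanish at some point of (2, 4).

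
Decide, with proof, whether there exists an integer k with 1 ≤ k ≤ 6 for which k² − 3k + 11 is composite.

k = 4

At k = 4: 4² − 3·4 + 11 = 15 = 3·5, which is composite.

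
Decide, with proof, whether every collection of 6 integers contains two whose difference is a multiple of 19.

No; for instance {1, 2, 3, 4, 5, 6} is a counterexample.

Try 6 consecutive integers, 1, 2, …, 6. Their remainders mod 19 are 1, 2, 3, 4, 5, 6 — pairwise different, as any 6 ≤ 19 consecutive integers have distinct residues.
The differences between them range over 1, …, 5, none of which is divisible by 19.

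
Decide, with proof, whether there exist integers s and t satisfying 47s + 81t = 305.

Since gcd(47, 81) = 1, every integer is an integer combination of 47 and 81.
Run the Euclidean algorithm on 81 and 47: 81 = 1·47 + 34, 47 = 1·34 + 13, 34 = 2·13 + 8, 13 = 1·8 + 5, 8 = 1·5 + 3, 5 = 1·3 + 2, 3 = 1·2 + 1, 2 = 2·1 + 0.
Back-substituting, 1 = 3 − 1·2 = 3 − (5 − 1·3) = −5 + 2·3 = −5 + 2·(8 − 1·5) = 2·8 − 3·5 = 2·8 − 3·(13 − 1·8) = −3·13 + 5·8 = −3·13 + 5·(34 − 2·13) = 5·34 − 13·13 = 5·34 − 13·(47 − 1·34) = −13·47 + 18·34 = −13·47 + 18·(81 − 1·47) = 18·81 − 31·47; that is, 47·(-31) + 81·18 = 1.
Times 305: 47·(-9455) + 81·5490 = 305, so (-9455, 5490) solves it.
Adding 117·81 to s and subtracting 117·47 from t gives the tidier solution (22, -9).
Check: 47·22 + 81·(-9) = 1034 − 729 = 305. ✓

s = 22, t = -9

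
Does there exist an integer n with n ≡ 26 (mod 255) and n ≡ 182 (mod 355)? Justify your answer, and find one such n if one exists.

gcd(255, 355) = 5. If n ≡ 26 (mod 255) and n ≡ 182 (mod 355), then n ≡ 26 (mod 5) and n ≡ 182 (mod 5).
These are incompatible: 26 − 182 = -156 is not divisible by 5.
So no integer satisfies both congruences.

There is no such integer.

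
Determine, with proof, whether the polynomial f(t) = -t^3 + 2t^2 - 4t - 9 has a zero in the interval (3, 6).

No such root exists.

f(3) = -30 and f(6) = -177, both negative.
f'(t) = -3t^2 + 4t - 4 has discriminant 4² − 4·(-3)·(-4) = -32 < 0, so f' has no real roots and is negative for every real t.
Hence f is strictly decreasing on ℝ, and in particular on [3, 6]. A strictly monotone function with same-sign endpoint values stays negative on the whole interval, so f has no zero in (3, 6).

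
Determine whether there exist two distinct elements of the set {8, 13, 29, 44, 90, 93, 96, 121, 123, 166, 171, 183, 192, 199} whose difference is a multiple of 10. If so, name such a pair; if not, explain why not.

13 mod 10 = 3 and 93 mod 10 = 3, so 93 − 13 = 80 = 8·10.

Yes: 13 and 93.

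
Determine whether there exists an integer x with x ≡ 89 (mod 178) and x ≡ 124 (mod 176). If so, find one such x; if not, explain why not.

No such integer exists.

gcd(178, 176) = 2. If x ≡ 89 (mod 178) and x ≡ 124 (mod 176), then x ≡ 89 (mod 2) and x ≡ 124 (mod 2).
However 89 ≡ 1 and 124 ≡ 0 (mod 2), and 1 ≠ 0.
Therefore no such x exists.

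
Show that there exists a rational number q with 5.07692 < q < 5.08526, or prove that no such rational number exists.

Look for a denominator N such that an integer falls strictly between N·5.07692 and N·5.08526. N = 12 works: 12·5.07692 = 60.92304 < 61 < 61.02312 = 12·5.08526.
Dividing back, 5.07692 < 61/12 < 5.08526, and 61/12 is rational.

q = 61/12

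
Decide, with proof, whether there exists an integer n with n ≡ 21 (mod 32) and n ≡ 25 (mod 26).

The moduli are not coprime: gcd(32, 26) = 2. Compatibility requires 2 ∣ (25 − 21) = 4, which holds, so solutions exist.
List candidates n ≡ 21 (mod 32): 21, 53, 85, 117, 149, 181. Modulo 26 these are 21, 1, 7, 13, 19, 25; 181 gives 25 as required.
Verify: 181 = 5·32 + 21 and 181 = 6·26 + 25. ✓

n = 181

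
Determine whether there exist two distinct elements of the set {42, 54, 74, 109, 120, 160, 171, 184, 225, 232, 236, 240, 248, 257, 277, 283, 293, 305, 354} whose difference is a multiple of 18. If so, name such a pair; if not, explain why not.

42 mod 18 = 6 and 240 mod 18 = 6, so 240 − 42 = 198 = 11·18.

Yes: 42 and 240.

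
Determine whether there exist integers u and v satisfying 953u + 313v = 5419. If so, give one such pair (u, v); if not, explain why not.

u = 7, v = -4

953 and 313 are coprime, so 953u + 313v ranges over all of ℤ.
Euclidean algorithm: 953 = 3·313 + 14, 313 = 22·14 + 5, 14 = 2·5 + 4, 5 = 1·4 + 1, 4 = 4·1 + 0.
Working back up the chain: 1 = 5 − 1·4 = 5 − (14 − 2·5) = −14 + 3·5 = −14 + 3·(313 − 22·14) = 3·313 − 67·14 = 3·313 − 67·(953 − 3·313) = −67·953 + 204·313. So 953·(-67) + 313·204 = 1.
Multiplying through by 5419: u = (-67)·5419 = -363073, v = 204·5419 = 1105476 is a solution.
Adding 1160·313 to u and subtracting 1160·953 from v gives the tidier solution (7, -4).
Indeed 953·7 + 313·(-4) = 6671 − 1252 = 5419.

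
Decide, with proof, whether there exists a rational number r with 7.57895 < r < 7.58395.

Scale by 12: the interval becomes (90.94740, 91.00740), which contains the integer 91.
Hence 91/12 is a rational number with 7.57895 < 91/12 < 7.58395.

r = 91/12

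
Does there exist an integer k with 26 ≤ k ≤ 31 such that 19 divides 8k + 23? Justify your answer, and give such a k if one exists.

k = 28

For k = 26, 27 the values 231, 239 are not multiples of 19. k = 28 works, since 8·28 + 23 = 247 = 13·19.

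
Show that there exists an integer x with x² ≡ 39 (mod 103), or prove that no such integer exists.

103 is prime, so by Euler's criterion 39 is a square mod 103 iff 39^((103−1)/2) = 39^51 ≡ 1 (mod 103).
Repeated squaring mod 103: 39^2 = 1521 ≡ 79; 39^4 ≡ 79² = 6241 ≡ 61; 39^8 ≡ 61² = 3721 ≡ 13; 39^16 ≡ 13² = 169 ≡ 66; 39^32 ≡ 66² = 4356 ≡ 30.
Since 51 = 32 + 16 + 2 + 1, 39^51 ≡ 30 · 66 · 79 · 39; multiplying out mod 103: 30·66 = 1980 ≡ 23, then 23·79 = 1817 ≡ 66, then 66·39 = 2574 ≡ 102. Thus 39^51 ≡ 102 ≡ −1 (mod 103).
The value −1 means 39 is a non-residue modulo 103, so x² ≡ 39 (mod 103) is impossible.

There is no such integer.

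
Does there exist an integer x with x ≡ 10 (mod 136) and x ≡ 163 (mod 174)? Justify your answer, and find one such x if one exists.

No such integer exists.

Both moduli are multiples of 2 = gcd(136, 174), so any solution would satisfy x ≡ 10 and x ≡ 163 modulo 2 simultaneously.
But 10 mod 2 = 0 while 163 mod 2 = 1, a contradiction.
So no integer satisfies both congruences.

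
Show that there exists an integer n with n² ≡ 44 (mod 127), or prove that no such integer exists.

n = 67 works: 67² = 4489, and 4489 − 44 = 4445 = 35·127.

n = 67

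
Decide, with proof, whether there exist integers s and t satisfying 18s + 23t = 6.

s = 8, t = -6

18 and 23 are coprime, so 18s + 23t ranges over all of ℤ.
Dividing repeatedly: 23 = 1·18 + 5, 18 = 3·5 + 3, 5 = 1·3 + 2, 3 = 1·2 + 1, 2 = 2·1 + 0.
Working back up the chain: 1 = 3 − 1·2 = 3 − (5 − 1·3) = −5 + 2·3 = −5 + 2·(18 − 3·5) = 2·18 − 7·5 = 2·18 − 7·(23 − 1·18) = −7·23 + 9·18. So 18·9 + 23·(-7) = 1.
Multiplying through by 6: s = 9·6 = 54, t = (-7)·6 = -42 is a solution.
Shifting by a multiple of (23, −18) keeps it a solution: s = 54 − 2·23 = 8, t = -42 + 2·18 = -6.
Check: 18·8 + 23·(-6) = 144 − 138 = 6. ✓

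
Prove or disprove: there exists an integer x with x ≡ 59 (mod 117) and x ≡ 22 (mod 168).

No, no such integer exists.

gcd(117, 168) = 3. If x ≡ 59 (mod 117) and x ≡ 22 (mod 168), then x ≡ 59 (mod 3) and x ≡ 22 (mod 3).
These are incompatible: 59 − 22 = 37 is not divisible by 3.
So no integer satisfies both congruences.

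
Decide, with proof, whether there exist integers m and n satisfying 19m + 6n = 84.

Since gcd(19, 6) = 1, every integer is an integer combination of 19 and 6.
Euclidean algorithm: 19 = 3·6 + 1, 6 = 6·1 + 0.
Back-substituting, 1 = 19 − 3·6; that is, 19·1 + 6·(-3) = 1.
Multiplying through by 84: m = 1·84 = 84, n = (-3)·84 = -252 is a solution.
Subtracting 14·6 from m and adding 14·19 to n gives the tidier solution (0, 14).
Indeed 19·0 + 6·14 = 0 + 84 = 84.

m = 0, n = 14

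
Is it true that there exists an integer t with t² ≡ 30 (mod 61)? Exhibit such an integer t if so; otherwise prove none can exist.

Apply Euler's criterion with the prime 61: 30 is a quadratic residue iff 30^30 ≡ 1 (mod 61), and a non-residue iff it is ≡ −1.
Squaring successively (mod 61): 30^2 = 900 ≡ 46; 30^4 ≡ 46² = 2116 ≡ 42; 30^8 ≡ 42² = 1764 ≡ 56; 30^16 ≡ 56² = 3136 ≡ 25.
Since 30 = 16 + 8 + 4 + 2, 30^30 ≡ 25 · 56 · 42 · 46; multiplying out mod 61: 25·56 = 1400 ≡ 58, then 58·42 = 2436 ≡ 57, then 57·46 = 2622 ≡ 60. Thus 30^30 ≡ 60 ≡ −1 (mod 61).
The value −1 means 30 is a non-residue modulo 61, so t² ≡ 30 (mod 61) is impossible.

No, no such integer exists.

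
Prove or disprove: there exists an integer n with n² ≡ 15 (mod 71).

n = 21

n = 21 works: 21² = 441, and 441 − 15 = 426 = 6·71.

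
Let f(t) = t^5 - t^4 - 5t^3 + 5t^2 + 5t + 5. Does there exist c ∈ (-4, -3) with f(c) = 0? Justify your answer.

f has no root in that interval.

The endpoint values f(-4) = -895 and f(-3) = -154 are both negative. Claim: f(t) < 0 for every t in (-4, -3).
Shift to the endpoint -3: with t = -3 − u (0 < u < 1), one computes f(-3 − u) = -u^5 - 16u^4 - 97u^3 - 274u^2 - 353u - 154.
All 6 nonzero coefficients of this polynomial in u are negative; hence for u > 0 the value is a sum of negative terms (the constant -154 among them).
So f is strictly negative on (-4, -3); no root exists in the interval.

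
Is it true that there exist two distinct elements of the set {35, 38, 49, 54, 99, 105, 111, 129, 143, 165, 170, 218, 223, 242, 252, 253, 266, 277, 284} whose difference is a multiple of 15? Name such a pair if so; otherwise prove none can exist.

35 mod 15 = 5 and 170 mod 15 = 5, so 170 − 35 = 135 = 9·15.

35 and 170 are such a pair.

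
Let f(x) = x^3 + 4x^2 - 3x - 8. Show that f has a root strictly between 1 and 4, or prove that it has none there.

f(1) = -6 and f(4) = 108, which have opposite signs.
As a polynomial, f is continuous on every closed interval.
By the Intermediate Value Theorem f must vanish at some point of (1, 4).

Such a root exists.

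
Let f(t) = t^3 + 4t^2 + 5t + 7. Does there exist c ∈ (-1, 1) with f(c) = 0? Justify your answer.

f(-1) = 5 and f(1) = 17, both positive, so a sign-change argument is unavailable; we show f keeps this sign on the whole interval.
Substitute t = -1 + u, where 0 < u < 2 on the interval. Expanding, f(-1 + u) = u^3 + u^2 + 5.
All 3 nonzero coefficients of this polynomial in u are positive; hence for u > 0 the value is a sum of positive terms (the constant 5 among them).
Therefore f(t) > 0 throughout (-1, 1), and f has no zero there.

No such root exists.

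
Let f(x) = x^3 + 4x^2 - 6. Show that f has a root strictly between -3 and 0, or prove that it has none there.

f(-3) = 3 and f(0) = -6, which have opposite signs.
As a polynomial, f is continuous on every closed interval.
By the Intermediate Value Theorem, f takes the value 0 somewhere in the open interval.

Such a root exists.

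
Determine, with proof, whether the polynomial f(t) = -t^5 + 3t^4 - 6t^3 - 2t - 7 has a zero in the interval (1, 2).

f(1) = -13 and f(2) = -43, both negative, so a sign-change argument is unavailable; we show f keeps this sign on the whole interval.
Substitute t = 1 + u, where 0 < u < 1 on the interval. Expanding, f(1 + u) = -u^5 - 2u^4 - 4u^3 - 10u^2 - 13u - 13.
The nonzero coefficients here are all negative, so for u > 0 every term is negative (or zero), and the constant term -13 is strictly negative.
Therefore f(t) < 0 throughout (1, 2), and f has no zero there.

No.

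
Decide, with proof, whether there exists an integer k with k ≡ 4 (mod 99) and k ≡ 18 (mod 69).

Reduce both congruences modulo 3, which divides 99 and 69: they say k ≡ 4 (mod 3) and k ≡ 18 (mod 3).
These are incompatible: 4 − 18 = -14 is not divisible by 3.
So no integer satisfies both congruences.

No such integer exists.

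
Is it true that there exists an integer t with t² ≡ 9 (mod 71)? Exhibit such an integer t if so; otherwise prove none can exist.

Take t = 3. Then 3² = 9, and since 0 ≤ 9 < 71 this is already reduced: 3² ≡ 9 (mod 71).

t = 3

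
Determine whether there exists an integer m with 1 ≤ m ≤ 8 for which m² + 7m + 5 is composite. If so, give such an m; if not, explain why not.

m = 5

At m = 5: 5² + 7·5 + 5 = 65 = 5·13, which is composite.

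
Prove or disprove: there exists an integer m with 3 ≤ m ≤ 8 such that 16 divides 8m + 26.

No, no such integer m in that range exists.

At m = 3, 8·3 + 26 = 50 ≡ 2 (mod 16), and each step in m adds 8, giving residues 2, 10, 2, 10, 2, 10 for m = 3, 4, …, 8.
None is 0, so 16 never divides 8m + 26 on this range.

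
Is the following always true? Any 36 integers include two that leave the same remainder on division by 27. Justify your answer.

Each integer lies in one of the 27 residue classes modulo 27.
Since 36 > 27, two of the 36 integers must share a residue class by the pigeonhole principle; call them a and b.
So a and b have equal remainders mod 27, which is exactly what was to be shown.

Yes, this is always true.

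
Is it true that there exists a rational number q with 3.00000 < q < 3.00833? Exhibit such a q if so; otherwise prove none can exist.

Multiplying by 121: 121·3.00000 = 363.00000 and 121·3.00833 = 364.00793, so the integer 364 lies strictly between them.
Dividing back, 3.00000 < 364/121 < 3.00833, and 364/121 is rational.

q = 364/121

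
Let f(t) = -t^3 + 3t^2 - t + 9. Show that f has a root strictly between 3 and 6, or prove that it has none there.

f(3) = 6 and f(6) = -105, which have opposite signs.
f is continuous everywhere (it is a polynomial), in particular on [3, 6].
By the Intermediate Value Theorem, f takes the value 0 somewhere in the open interval.

Such a root exists.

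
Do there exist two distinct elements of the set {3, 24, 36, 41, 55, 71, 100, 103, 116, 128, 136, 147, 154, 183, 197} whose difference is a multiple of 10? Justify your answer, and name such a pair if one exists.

Yes: 3 and 103.

3 mod 10 = 3 and 103 mod 10 = 3, so 103 − 3 = 100 = 10·10.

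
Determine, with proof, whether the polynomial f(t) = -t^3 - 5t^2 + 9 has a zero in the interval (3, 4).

No.

f(3) = -63 and f(4) = -135, both negative, so a sign-change argument is unavailable; we show f keeps this sign on the whole interval.
Substitute t = 3 + u, where 0 < u < 1 on the interval. Expanding, f(3 + u) = -u^3 - 14u^2 - 57u - 63.
The nonzero coefficients here are all negative, so for u > 0 every term is negative (or zero), and the constant term -63 is strictly negative.
Therefore f(t) < 0 throughout (3, 4), and f has no zero there.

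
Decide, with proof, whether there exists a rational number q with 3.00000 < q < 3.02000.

Look for a denominator N such that an integer falls strictly between N·3.00000 and N·3.02000. N = 51 works: 51·3.00000 = 153.00000 < 154 < 154.02000 = 51·3.02000.
Dividing back, 3.00000 < 154/51 < 3.02000, and 154/51 is rational.

q = 154/51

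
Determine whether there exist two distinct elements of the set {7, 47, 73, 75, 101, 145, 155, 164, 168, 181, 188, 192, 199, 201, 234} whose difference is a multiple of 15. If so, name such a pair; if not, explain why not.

Residues mod 15: 7↦7, 47↦2, 73↦13, 75↦0, 101↦11, 145↦10, 155↦5, 164↦14, 168↦3, 181↦1, 188↦8, 192↦12, 199↦4, 201↦6, 234↦9.
These 15 residues are pairwise different, hence no difference of two elements is divisible by 15.

There is no such pair.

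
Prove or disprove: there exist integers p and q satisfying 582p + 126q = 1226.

gcd(582, 126) = 6, so every integer of the form 582p + 126q is a multiple of 6.
But 1226 is not a multiple of 6 (it leaves remainder 2).
So the equation is unsolvable over ℤ.

No, no such integers exist.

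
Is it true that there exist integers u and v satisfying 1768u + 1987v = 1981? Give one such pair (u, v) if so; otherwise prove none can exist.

u = 245, v = -217

Since gcd(1768, 1987) = 1, every integer is an integer combination of 1768 and 1987.
Euclidean algorithm: 1987 = 1·1768 + 219, 1768 = 8·219 + 16, 219 = 13·16 + 11, 16 = 1·11 + 5, 11 = 2·5 + 1, 5 = 5·1 + 0.
Unwinding: 1 = 11 − 2·5 = 11 − 2·(16 − 1·11) = −2·16 + 3·11 = −2·16 + 3·(219 − 13·16) = 3·219 − 41·16 = 3·219 − 41·(1768 − 8·219) = −41·1768 + 331·219 = −41·1768 + 331·(1987 − 1·1768) = 331·1987 − 372·1768, i.e. 1768·(-372) + 1987·331 = 1.
Scaling by 1981 gives the particular solution (u, v) = (-736932, 655711).
Adding 371·1987 to u and subtracting 371·1768 from v gives the tidier solution (245, -217).
Check: 1768·245 + 1987·(-217) = 433160 − 431179 = 1981. ✓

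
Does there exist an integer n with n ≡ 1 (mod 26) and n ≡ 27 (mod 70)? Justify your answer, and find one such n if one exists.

gcd(26, 70) = 2. A simultaneous solution exists iff 1 ≡ 27 (mod 2); here 1 mod 2 = 1 = 27 mod 2, so it does.
List candidates n ≡ 1 (mod 26): 1, 27. Modulo 70 these are 1, 27; 27 gives 27 as required.
Verify: 27 = 1·26 + 1 and 27 = 0·70 + 27. ✓

n = 27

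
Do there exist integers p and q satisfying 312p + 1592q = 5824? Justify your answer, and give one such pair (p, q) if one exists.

Every value of 312p + 1592q is a multiple of gcd(312, 1592) = 8; since 8 ∣ 5824, solutions exist.
Dividing through by 8 reduces the equation to 39p + 199q = 728.
Run the Euclidean algorithm on 199 and 39: 199 = 5·39 + 4, 39 = 9·4 + 3, 4 = 1·3 + 1, 3 = 3·1 + 0.
Unwinding: 1 = 4 − 1·3 = 4 − (39 − 9·4) = −39 + 10·4 = −39 + 10·(199 − 5·39) = 10·199 − 51·39, i.e. 39·(-51) + 199·10 = 1.
Scaling by 728 gives the particular solution (p, q) = (-37128, 7280).
The general solution is p = -37128 + 199k, q = 7280 − 39k; taking k = 187 gives the smaller pair p = 85, q = -13.
Check: 312·85 + 1592·(-13) = 26520 − 20696 = 5824. ✓

p = 85, q = -13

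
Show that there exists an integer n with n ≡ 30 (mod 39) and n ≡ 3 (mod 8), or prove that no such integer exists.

n = 147

The moduli 39 and 8 are coprime, so by the Chinese Remainder Theorem a unique solution modulo 312 exists.
Any solution of the first congruence is n = 30 + 39t; substituting into the second, 39t ≡ 3 − 30 ≡ 5 (mod 8).
39 ≡ 7 (mod 8), so this reads 7t ≡ 5 (mod 8). To invert 7 modulo 8: 8 = 1·7 + 1, 7 = 7·1 + 0, and unwinding, 1 = 8 − 1·7. Thus 7⁻¹ ≡ -1 ≡ 7 (mod 8).
Multiplying by 7: t ≡ 7·5 = 35 ≡ 3 (mod 8).
Taking t = 3 gives n = 30 + 39·3 = 147.
Check: 147 mod 39 = 30, 147 mod 8 = 3. ✓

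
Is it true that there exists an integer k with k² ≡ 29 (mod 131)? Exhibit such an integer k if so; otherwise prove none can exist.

No such integer exists.

Apply Euler's criterion with the prime 131: 29 is a quadratic residue iff 29^65 ≡ 1 (mod 131), and a non-residue iff it is ≡ −1.
Repeated squaring mod 131: 29^2 = 841 ≡ 55; 29^4 ≡ 55² = 3025 ≡ 12; 29^8 ≡ 12² = 144 ≡ 13; 29^16 ≡ 13² = 169 ≡ 38; 29^32 ≡ 38² = 1444 ≡ 3; 29^64 ≡ 3² = 9 ≡ 9.
Since 65 = 64 + 1, 29^65 ≡ 9 · 29; multiplying out mod 131: 9·29 = 261 ≡ 130. Thus 29^65 ≡ 130 ≡ −1 (mod 131).
The value −1 means 29 is a non-residue modulo 131, so k² ≡ 29 (mod 131) is impossible.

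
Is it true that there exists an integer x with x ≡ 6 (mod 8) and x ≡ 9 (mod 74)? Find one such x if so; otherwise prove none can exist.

Both moduli are multiples of 2 = gcd(8, 74), so any solution would satisfy x ≡ 6 and x ≡ 9 modulo 2 simultaneously.
However 6 ≡ 0 and 9 ≡ 1 (mod 2), and 0 ≠ 1.
Therefore no such x exists.

No such integer exists.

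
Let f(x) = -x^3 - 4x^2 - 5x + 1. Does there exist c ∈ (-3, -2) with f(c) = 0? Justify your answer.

The endpoint values f(-3) = 7 and f(-2) = 3 are both positive. Claim: f(x) > 0 for every x in (-3, -2).
Shift to the endpoint -2: with x = -2 − u (0 < u < 1), one computes f(-2 − u) = u^3 + 2u^2 + u + 3.
All 4 nonzero coefficients of this polynomial in u are positive; hence for u > 0 the value is a sum of positive terms (the constant 3 among them).
Therefore f(x) > 0 throughout (-3, -2), and f has no zero there.

No.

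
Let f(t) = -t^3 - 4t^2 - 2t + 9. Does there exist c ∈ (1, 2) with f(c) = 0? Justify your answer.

f(1) = 2 and f(2) = -19, which have opposite signs.
Since f is a polynomial it is continuous on [1, 2].
By the Intermediate Value Theorem, f takes the value 0 somewhere in the open interval.

Such a root exists.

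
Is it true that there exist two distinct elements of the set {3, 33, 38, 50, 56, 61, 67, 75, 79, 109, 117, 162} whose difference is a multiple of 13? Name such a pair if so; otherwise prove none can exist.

Reduce each element modulo 13: 3↦3, 33↦7, 38↦12, 50↦11, 56↦4, 61↦9, 67↦2, 75↦10, 79↦1, 109↦5, 117↦0, 162↦6.
All 12 residues are distinct, so no two elements differ by a multiple of 13.

No, no such pair exists.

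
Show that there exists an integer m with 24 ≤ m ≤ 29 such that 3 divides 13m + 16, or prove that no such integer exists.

m = 26

At m = 26 we get 13·26 + 16 = 354, and 354 = 3·118.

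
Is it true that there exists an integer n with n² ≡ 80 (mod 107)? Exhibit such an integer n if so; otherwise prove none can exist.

No, no such integer exists.

107 is prime, so by Euler's criterion 80 is a square mod 107 iff 80^((107−1)/2) = 80^53 ≡ 1 (mod 107).
Squaring successively (mod 107): 80^2 = 6400 ≡ 87; 80^4 ≡ 87² = 7569 ≡ 79; 80^8 ≡ 79² = 6241 ≡ 35; 80^16 ≡ 35² = 1225 ≡ 48; 80^32 ≡ 48² = 2304 ≡ 57.
Since 53 = 32 + 16 + 4 + 1, 80^53 ≡ 57 · 48 · 79 · 80; multiplying out mod 107: 57·48 = 2736 ≡ 61, then 61·79 = 4819 ≡ 4, then 4·80 = 320 ≡ 106. Thus 80^53 ≡ 106 ≡ −1 (mod 107).
By Euler's criterion 80 is a quadratic non-residue mod 107: no n satisfies n² ≡ 80 (mod 107).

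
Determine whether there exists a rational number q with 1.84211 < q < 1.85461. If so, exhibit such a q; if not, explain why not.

q = 24/13

Scale by 13: the interval becomes (23.94743, 24.10993), which contains the integer 24.
Dividing back, 1.84211 < 24/13 < 1.85461, and 24/13 is rational.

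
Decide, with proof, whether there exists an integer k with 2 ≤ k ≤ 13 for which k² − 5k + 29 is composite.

At k = 6: 6² − 5·6 + 29 = 35 = 5·7, which is composite.

k = 6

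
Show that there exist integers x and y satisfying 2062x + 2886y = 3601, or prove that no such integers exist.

Any value of 2062x + 2886y is a multiple of gcd(2062, 2886) = 2.
But 3601 is not a multiple of 2 (it leaves remainder 1).
So the equation is unsolvable over ℤ.

No such integers exist.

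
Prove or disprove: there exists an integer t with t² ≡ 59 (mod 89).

Apply Euler's criterion with the prime 89: 59 is a quadratic residue iff 59^44 ≡ 1 (mod 89), and a non-residue iff it is ≡ −1.
Repeated squaring mod 89: 59^2 = 3481 ≡ 10; 59^4 ≡ 10² = 100 ≡ 11; 59^8 ≡ 11² = 121 ≡ 32; 59^16 ≡ 32² = 1024 ≡ 45; 59^32 ≡ 45² = 2025 ≡ 67.
Since 44 = 32 + 8 + 4, 59^44 ≡ 67 · 32 · 11; multiplying out mod 89: 67·32 = 2144 ≡ 8, then 8·11 = 88 ≡ 88. Thus 59^44 ≡ 88 ≡ −1 (mod 89).
The value −1 means 59 is a non-residue modulo 89, so t² ≡ 59 (mod 89) is impossible.

No such integer exists.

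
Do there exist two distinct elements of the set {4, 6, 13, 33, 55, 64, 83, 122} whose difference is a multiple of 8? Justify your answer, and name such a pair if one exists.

Residues mod 8: 4↦4, 6↦6, 13↦5, 33↦1, 55↦7, 64↦0, 83↦3, 122↦2.
No residue repeats among the 8 elements, so no pair has difference ≡ 0 (mod 8).

No such pair exists.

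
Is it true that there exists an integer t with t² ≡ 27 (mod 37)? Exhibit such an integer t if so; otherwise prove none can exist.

t = 29

t = 29 works: 29² = 841, and 841 − 27 = 814 = 22·37.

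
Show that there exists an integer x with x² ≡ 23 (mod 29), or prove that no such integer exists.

x = 20 works: 20² = 400, and 400 − 23 = 377 = 13·29.

x = 20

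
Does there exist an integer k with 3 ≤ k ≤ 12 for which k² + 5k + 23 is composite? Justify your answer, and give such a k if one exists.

No, no such integer k in that range exists.

The values for k = 3, 4, …, 12 are 47, 59, 73, 89, 107, 127, 149, 173, 199, 227, and each of these is prime.
So no value in the range makes the expression composite.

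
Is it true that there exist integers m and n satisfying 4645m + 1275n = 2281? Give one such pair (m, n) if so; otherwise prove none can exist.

No such integers exist.

gcd(4645, 1275) = 5, so every integer of the form 4645m + 1275n is a multiple of 5.
But 2281 is not a multiple of 5 (it leaves remainder 1).
So the equation is unsolvable over ℤ.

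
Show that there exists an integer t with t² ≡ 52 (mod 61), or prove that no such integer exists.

t = 28 works: 28² = 784, and 784 − 52 = 732 = 12·61.

t = 28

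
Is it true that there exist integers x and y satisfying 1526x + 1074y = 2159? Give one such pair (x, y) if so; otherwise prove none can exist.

There are no such integers.

gcd(1526, 1074) = 2, so every integer of the form 1526x + 1074y is a multiple of 2.
But 2159 = 2·1079 + 1, so 2 ∤ 2159.
Therefore 1526x + 1074y = 2159 has no solution in integers.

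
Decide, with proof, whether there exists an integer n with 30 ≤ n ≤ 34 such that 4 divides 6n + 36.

At n = 30 we get 6·30 + 36 = 216, and 216 = 4·54.

n = 30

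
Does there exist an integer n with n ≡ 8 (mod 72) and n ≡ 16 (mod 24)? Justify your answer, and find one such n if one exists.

No, no such integer exists.

Reduce both congruences modulo 24, which divides 72 and 24: they say n ≡ 8 (mod 24) and n ≡ 16 (mod 24).
These are incompatible: 8 − 16 = -8 is not divisible by 24.
Therefore no such n exists.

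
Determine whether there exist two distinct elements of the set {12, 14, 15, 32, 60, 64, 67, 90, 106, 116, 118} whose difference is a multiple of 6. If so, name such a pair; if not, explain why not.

12 and 60 are such a pair.

Both 12 and 60 leave remainder 0 on division by 6; their difference 48 = 8·6 is a multiple of 6.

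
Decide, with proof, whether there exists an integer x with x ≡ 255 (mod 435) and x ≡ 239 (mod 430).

There is no such integer.

Both moduli are multiples of 5 = gcd(435, 430), so any solution would satisfy x ≡ 255 and x ≡ 239 modulo 5 simultaneously.
But 255 mod 5 = 0 while 239 mod 5 = 4, a contradiction.
Therefore no such x exists.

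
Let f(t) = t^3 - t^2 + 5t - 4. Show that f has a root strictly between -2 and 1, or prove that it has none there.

Yes, f has a root in the interval.

f(-2) = -26 and f(1) = 1, which have opposite signs.
Since f is a polynomial it is continuous on [-2, 1].
By the Intermediate Value Theorem, f takes the value 0 somewhere in the open interval.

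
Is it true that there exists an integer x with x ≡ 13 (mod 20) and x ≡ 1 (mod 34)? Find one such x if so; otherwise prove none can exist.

x = 273

Here gcd(20, 34) = 2, and both 13 and 1 leave remainder 1 mod 2, so the system is consistent.
Put x = 13 + 20t, so we need 20t ≡ 22 (mod 34), equivalently (divide by 2) 10t ≡ 11 (mod 17).
Invert 10 mod 17 by the Euclidean algorithm: 17 = 1·10 + 7, 10 = 1·7 + 3, 7 = 2·3 + 1, 3 = 3·1 + 0; back-substituting, 1 = 7 − 2·3 = 7 − 2·(10 − 1·7) = −2·10 + 3·7 = −2·10 + 3·(17 − 1·10) = 3·17 − 5·10. Hence 10·(-5) ≡ 1, so 10⁻¹ ≡ -5 ≡ 12 (mod 17).
Multiplying by 12: t ≡ 12·11 = 132 ≡ 13 (mod 17).
Then x = 13 + 20·13 = 273.
Verify: 273 = 13·20 + 13 and 273 = 8·34 + 1. ✓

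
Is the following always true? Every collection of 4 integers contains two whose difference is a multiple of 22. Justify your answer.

No, the set {36, 37, 38, 39} is a counterexample.

Try 4 consecutive integers, 36, 37, 38, 39. Their remainders mod 22 are 14, 15, 16, 17 — pairwise different, as any 4 ≤ 22 consecutive integers have distinct residues.
The differences between them range over 1, …, 3, none of which is divisible by 22.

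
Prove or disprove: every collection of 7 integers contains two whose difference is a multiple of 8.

No, the set {17, 18, 19, 20, 21, 22, 23} is a counterexample.

Try 7 consecutive integers, 17, 18, …, 23. Their remainders mod 8 are 1, 2, 3, 4, 5, 6, 7 — pairwise different, as any 7 ≤ 8 consecutive integers have distinct residues.
Any two of them differ by at most 6 < 8 and by at least 1, so no difference is a multiple of 8.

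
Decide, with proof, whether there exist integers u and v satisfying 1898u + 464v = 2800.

u = 144, v = -583

gcd(1898, 464) = 2, and 2 divides 2800, so integer solutions exist.
Dividing through by 2 reduces the equation to 949u + 232v = 1400.
Euclidean algorithm: 949 = 4·232 + 21, 232 = 11·21 + 1, 21 = 21·1 + 0.
Unwinding: 1 = 232 − 11·21 = 232 − 11·(949 − 4·232) = −11·949 + 45·232, i.e. 949·(-11) + 232·45 = 1.
Multiplying through by 1400: u = (-11)·1400 = -15400, v = 45·1400 = 63000 is a solution.
The general solution is u = -15400 + 232k, v = 63000 − 949k; taking k = 67 gives the smaller pair u = 144, v = -583.
Check: 1898·144 + 464·(-583) = 273312 − 270512 = 2800. ✓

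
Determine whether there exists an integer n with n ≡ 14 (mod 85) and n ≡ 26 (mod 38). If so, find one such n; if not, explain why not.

The moduli 85 and 38 are coprime, so by the Chinese Remainder Theorem a unique solution modulo 3230 exists.
Write n = 14 + 85t and require 14 + 85t ≡ 26 (mod 38), i.e. 85t ≡ 12 (mod 38).
85 ≡ 9 (mod 38), so this reads 9t ≡ 12 (mod 38). To invert 9 modulo 38: 38 = 4·9 + 2, 9 = 4·2 + 1, 2 = 2·1 + 0, and unwinding, 1 = 9 − 4·2 = 9 − 4·(38 − 4·9) = −4·38 + 17·9. Thus 9⁻¹ ≡ 17 (mod 38).
Therefore t ≡ 17·12 = 204 ≡ 14 (mod 38).
Taking t = 14 gives n = 14 + 85·14 = 1204.
Indeed 1204 ≡ 14 (mod 85) and 1204 ≡ 26 (mod 38).

n = 1204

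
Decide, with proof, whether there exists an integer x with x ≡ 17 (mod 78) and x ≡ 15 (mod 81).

There is no such integer.

Both moduli are multiples of 3 = gcd(78, 81), so any solution would satisfy x ≡ 17 and x ≡ 15 modulo 3 simultaneously.
These are incompatible: 17 − 15 = 2 is not divisible by 3.
Therefore no such x exists.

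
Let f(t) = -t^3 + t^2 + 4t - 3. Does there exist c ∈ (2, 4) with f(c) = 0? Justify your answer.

f(2) = 1 and f(4) = -35, which have opposite signs.
As a polynomial, f is continuous on every closed interval.
By the Intermediate Value Theorem, f takes the value 0 somewhere in the open interval.

Yes, f has a root in the interval.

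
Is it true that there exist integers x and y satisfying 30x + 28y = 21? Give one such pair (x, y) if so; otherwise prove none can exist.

No such integers exist.

Both 30 and 28 are divisible by gcd(30, 28) = 2, hence so is any combination 30x + 28y.
But 21 = 2·10 + 1, so 2 ∤ 21.
Therefore 30x + 28y = 21 has no solution in integers.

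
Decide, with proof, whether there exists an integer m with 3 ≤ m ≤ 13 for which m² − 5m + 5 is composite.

At m = 10: 10² − 5·10 + 5 = 55 = 5·11, which is composite.

m = 10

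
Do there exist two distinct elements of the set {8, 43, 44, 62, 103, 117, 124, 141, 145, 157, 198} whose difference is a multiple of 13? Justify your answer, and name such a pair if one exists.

No, no such pair exists.

Reduce each element modulo 13: 8↦8, 43↦4, 44↦5, 62↦10, 103↦12, 117↦0, 124↦7, 141↦11, 145↦2, 157↦1, 198↦3.
These 11 residues are pairwise different, hence no difference of two elements is divisible by 13.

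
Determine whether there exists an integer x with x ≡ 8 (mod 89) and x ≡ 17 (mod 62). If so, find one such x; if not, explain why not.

x = 1877

gcd(89, 62) = 1, so the Chinese Remainder Theorem guarantees exactly one residue class mod 5518 satisfying both.
Write x = 8 + 89t and require 8 + 89t ≡ 17 (mod 62), i.e. 89t ≡ 9 (mod 62).
89 ≡ 27 (mod 62), so this reads 27t ≡ 9 (mod 62). To invert 27 modulo 62: 62 = 2·27 + 8, 27 = 3·8 + 3, 8 = 2·3 + 2, 3 = 1·2 + 1, 2 = 2·1 + 0, and unwinding, 1 = 3 − 1·2 = 3 − (8 − 2·3) = −8 + 3·3 = −8 + 3·(27 − 3·8) = 3·27 − 10·8 = 3·27 − 10·(62 − 2·27) = −10·62 + 23·27. Thus 27⁻¹ ≡ 23 (mod 62).
Multiplying by 23: t ≡ 23·9 = 207 ≡ 21 (mod 62).
With t = 21: x = 8 + 89·21 = 1877.
Check: 1877 mod 89 = 8, 1877 mod 62 = 17. ✓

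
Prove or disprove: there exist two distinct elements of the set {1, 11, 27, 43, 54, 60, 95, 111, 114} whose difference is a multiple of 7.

Both 1 and 43 leave remainder 1 on division by 7; their difference 42 = 6·7 is a multiple of 7.

1 and 43 are such a pair.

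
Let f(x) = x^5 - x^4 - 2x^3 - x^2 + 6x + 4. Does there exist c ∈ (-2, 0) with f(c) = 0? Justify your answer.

Such a root exists.

f(-2) = -44 and f(0) = 4, which have opposite signs.
Since f is a polynomial it is continuous on [-2, 0].
By the Intermediate Value Theorem, f takes the value 0 somewhere in the open interval.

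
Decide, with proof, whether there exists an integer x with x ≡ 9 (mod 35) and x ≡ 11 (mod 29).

gcd(35, 29) = 1, so the Chinese Remainder Theorem guarantees exactly one residue class mod 1015 satisfying both.
Write x = 9 + 35t and require 9 + 35t ≡ 11 (mod 29), i.e. 35t ≡ 2 (mod 29).
35 ≡ 6 (mod 29), so this reads 6t ≡ 2 (mod 29). Note 6·5 = 30 ≡ 1 (mod 29) (as 30 − 1 = 1·29), so 6⁻¹ ≡ 5.
Therefore t ≡ 5·2 = 10 (mod 29).
With t = 10: x = 9 + 35·10 = 359.
Verify: 359 = 10·35 + 9 and 359 = 12·29 + 11. ✓

x = 359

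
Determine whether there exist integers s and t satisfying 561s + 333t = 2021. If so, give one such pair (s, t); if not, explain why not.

There are no such integers.

gcd(561, 333) = 3, so every integer of the form 561s + 333t is a multiple of 3.
However 2021 leaves remainder 2 on division by 3.
So the equation is unsolvable over ℤ.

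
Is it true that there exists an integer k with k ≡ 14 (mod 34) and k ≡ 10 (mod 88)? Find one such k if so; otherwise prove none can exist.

The moduli are not coprime: gcd(34, 88) = 2. Compatibility requires 2 ∣ (10 − 14) = -4, which holds, so solutions exist.
Write k = 14 + 34t. Then 34t ≡ 10 − 14 ≡ 84 (mod 88); dividing through by 2 gives 17t ≡ 42 (mod 44).
To invert 17 modulo 44: 44 = 2·17 + 10, 17 = 1·10 + 7, 10 = 1·7 + 3, 7 = 2·3 + 1, 3 = 3·1 + 0, and unwinding, 1 = 7 − 2·3 = 7 − 2·(10 − 1·7) = −2·10 + 3·7 = −2·10 + 3·(17 − 1·10) = 3·17 − 5·10 = 3·17 − 5·(44 − 2·17) = −5·44 + 13·17. Thus 17⁻¹ ≡ 13 (mod 44).
Therefore t ≡ 13·42 = 546 ≡ 18 (mod 44).
Then k = 14 + 34·18 = 626.
Indeed 626 ≡ 14 (mod 34) and 626 ≡ 10 (mod 88).

k = 626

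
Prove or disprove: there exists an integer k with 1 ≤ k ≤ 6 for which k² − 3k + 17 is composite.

At k = 4: 4² − 3·4 + 17 = 21 = 3·7, which is composite.

k = 4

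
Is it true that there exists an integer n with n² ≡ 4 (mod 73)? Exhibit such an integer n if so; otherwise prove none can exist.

n = 71 works: 71² = 5041, and 5041 − 4 = 5037 = 69·73.

n = 71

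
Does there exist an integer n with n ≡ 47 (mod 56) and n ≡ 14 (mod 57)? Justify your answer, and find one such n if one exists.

gcd(56, 57) = 1, so the Chinese Remainder Theorem guarantees exactly one residue class mod 3192 satisfying both.
Write n = 47 + 56t and require 47 + 56t ≡ 14 (mod 57), i.e. 56t ≡ 24 (mod 57).
Invert 56 mod 57 by the Euclidean algorithm: 57 = 1·56 + 1, 56 = 56·1 + 0; back-substituting, 1 = 57 − 1·56. Hence 56·(-1) ≡ 1, so 56⁻¹ ≡ -1 ≡ 56 (mod 57).
Multiplying by 56: t ≡ 56·24 = 1344 ≡ 33 (mod 57).
With t = 33: n = 47 + 56·33 = 1895.
Verify: 1895 = 33·56 + 47 and 1895 = 33·57 + 14. ✓

n = 1895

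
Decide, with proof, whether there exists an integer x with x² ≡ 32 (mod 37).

No, no such integer exists.

Apply Euler's criterion with the prime 37: 32 is a quadratic residue iff 32^18 ≡ 1 (mod 37), and a non-residue iff it is ≡ −1.
Squaring successively (mod 37): 32^2 = 1024 ≡ 25; 32^4 ≡ 25² = 625 ≡ 33; 32^8 ≡ 33² = 1089 ≡ 16; 32^16 ≡ 16² = 256 ≡ 34.
Since 18 = 16 + 2, 32^18 ≡ 34 · 25; multiplying out mod 37: 34·25 = 850 ≡ 36. Thus 32^18 ≡ 36 ≡ −1 (mod 37).
By Euler's criterion 32 is a quadratic non-residue mod 37: no x satisfies x² ≡ 32 (mod 37).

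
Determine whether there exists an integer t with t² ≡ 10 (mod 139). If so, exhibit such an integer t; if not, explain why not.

139 is prime, so by Euler's criterion 10 is a square mod 139 iff 10^((139−1)/2) = 10^69 ≡ 1 (mod 139).
Repeated squaring mod 139: 10^2 = 100 ≡ 100; 10^4 ≡ 100² = 10000 ≡ 131; 10^8 ≡ 131² = 17161 ≡ 64; 10^16 ≡ 64² = 4096 ≡ 65; 10^32 ≡ 65² = 4225 ≡ 55; 10^64 ≡ 55² = 3025 ≡ 106.
Since 69 = 64 + 4 + 1, 10^69 ≡ 106 · 131 · 10; multiplying out mod 139: 106·131 = 13886 ≡ 125, then 125·10 = 1250 ≡ 138. Thus 10^69 ≡ 138 ≡ −1 (mod 139).
By Euler's criterion 10 is a quadratic non-residue mod 139: no t satisfies t² ≡ 10 (mod 139).

No, no such integer exists.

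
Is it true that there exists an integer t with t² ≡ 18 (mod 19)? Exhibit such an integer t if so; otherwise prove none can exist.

There is no such integer.

Computing t² mod 19 for t = 0, 1, …, 9 (enough, by the symmetry t ↦ 19 − t) gives 0, 1, 4, 9, 16, 6, 17, 11, 7, 5.
The set of squares mod 19 is therefore {0, 1, 4, 5, 6, 7, 9, 11, 16, 17}, which does not contain 18.
Therefore t² ≡ 18 (mod 19) has no solution.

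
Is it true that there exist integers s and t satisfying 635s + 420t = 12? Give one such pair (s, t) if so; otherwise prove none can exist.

gcd(635, 420) = 5, so every integer of the form 635s + 420t is a multiple of 5.
But 12 is not a multiple of 5 (it leaves remainder 2).
So the equation is unsolvable over ℤ.

No such integers exist.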